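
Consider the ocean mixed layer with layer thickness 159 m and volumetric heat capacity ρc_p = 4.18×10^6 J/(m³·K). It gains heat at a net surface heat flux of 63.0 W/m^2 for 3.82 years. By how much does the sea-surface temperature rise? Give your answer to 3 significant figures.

11.4 K

Areal heat capacity C = ρc_p × D = 4.18×10^6 × 159 = 6.65×10^8 J/(m^2 K).
Net heat input Q = F Δt = 63.0 × (3.82 years × 3.156×10^7 s/year) = 7.59×10^9 J/m².
ΔT = Q / C = 7.59×10^9 / 6.65×10^8 = 11.4 K.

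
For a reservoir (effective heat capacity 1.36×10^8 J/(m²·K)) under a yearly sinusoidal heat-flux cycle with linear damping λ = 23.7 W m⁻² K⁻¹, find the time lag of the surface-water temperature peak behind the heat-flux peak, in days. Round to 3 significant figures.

49.5 days

Areal heat capacity C = 1.36×10^8 J/(m²·K) (given).
ω = 2π / 3.15×10^7 s = 1.99×10^-7 s⁻¹.
Phase lag φ = arctan(Cω/λ) = arctan(27.1/23.7) = 0.852 rad.
Time lag = φ / ω = 0.852 / 1.99×10^-7 = 4.28×10^6 s = 49.5 days.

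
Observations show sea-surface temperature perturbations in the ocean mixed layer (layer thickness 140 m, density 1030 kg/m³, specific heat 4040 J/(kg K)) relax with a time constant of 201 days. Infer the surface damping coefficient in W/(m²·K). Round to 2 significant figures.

Areal heat capacity C = ρ c_p D = 1030 × 4040 × 140 = 5.83×10^8 J/(m^2 K).
τ = 201 days = 1.74×10^7 s.
λ = C / τ = 5.83×10^8 / 1.74×10^7 = 33.5 W/(m²·K).

34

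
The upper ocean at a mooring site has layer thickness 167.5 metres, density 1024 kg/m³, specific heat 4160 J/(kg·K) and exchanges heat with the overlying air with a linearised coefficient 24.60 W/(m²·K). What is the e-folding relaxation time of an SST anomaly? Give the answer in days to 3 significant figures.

Areal heat capacity C = ρ c_p D = 1024 × 4160 × 167.5 = 7.14×10^8 J/(m²·K).
Relaxation time τ = C / λ = 7.14×10^8 / 24.60 = 2.90×10^7 s.
In days: 2.90×10^7 s / (86400 s/day) = 336 days.

336 days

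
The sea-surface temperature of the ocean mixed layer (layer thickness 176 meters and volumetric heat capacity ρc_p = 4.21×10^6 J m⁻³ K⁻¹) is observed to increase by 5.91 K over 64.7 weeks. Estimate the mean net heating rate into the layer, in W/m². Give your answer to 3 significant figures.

Areal heat capacity C = ρc_p × D = 4.21×10^6 × 176 = 7.41×10^8 J/(m²·K).
Required heat per unit area: Q = C ΔT = 7.41×10^8 × 5.91 = 4.38×10^9 J/m².
Flux F = Q / Δt = 4.38×10^9 / 3.91×10^7 s = 112 W/m².

112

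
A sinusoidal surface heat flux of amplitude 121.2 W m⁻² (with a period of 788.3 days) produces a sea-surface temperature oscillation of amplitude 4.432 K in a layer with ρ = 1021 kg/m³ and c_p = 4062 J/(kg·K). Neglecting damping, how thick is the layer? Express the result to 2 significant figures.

ω = 2π / 6.81×10^7 s = 9.23×10^-8 s⁻¹.
Required C = F₀ / (A ω) = 121.2 / (4.432 × 9.23×10^-8) = 2.96×10^8 J/(m²·K).
D = C / (ρ c_p) = 2.96×10^8 / (1021 × 4062) = 71.5 m.

71 m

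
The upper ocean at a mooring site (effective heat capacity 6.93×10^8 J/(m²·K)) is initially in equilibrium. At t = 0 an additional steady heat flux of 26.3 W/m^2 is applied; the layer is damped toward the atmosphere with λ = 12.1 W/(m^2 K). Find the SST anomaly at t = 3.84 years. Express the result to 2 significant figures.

1.9 K

Areal heat capacity C = 6.93×10^8 J/(m²·K) (given).
τ = C / λ = 6.93×10^8 / 12.1 = 5.73×10^7 s.
Equilibrium anomaly ΔT_eq = F / λ = 26.3 / 12.1 = 2.17 K.
t = 3.84 years = 1.21×10^8 s, so t/τ = 2.12.
ΔT(t) = ΔT_eq (1 − e^(−t/τ)) = 2.17 × (1 − e^−2.12) = 1.91 K.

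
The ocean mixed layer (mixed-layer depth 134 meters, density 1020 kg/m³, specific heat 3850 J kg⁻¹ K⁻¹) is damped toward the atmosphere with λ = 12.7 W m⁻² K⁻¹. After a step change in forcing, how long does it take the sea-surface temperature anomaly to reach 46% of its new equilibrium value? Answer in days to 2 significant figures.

300 days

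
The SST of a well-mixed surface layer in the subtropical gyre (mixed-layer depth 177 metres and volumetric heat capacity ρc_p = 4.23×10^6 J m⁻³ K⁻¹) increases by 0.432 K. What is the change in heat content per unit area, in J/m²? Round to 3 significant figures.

3.23×10^8

Areal heat capacity C = ρc_p × D = 4.23×10^6 × 177 = 7.49×10^8 J m⁻² K⁻¹.
ΔQ = C ΔT = 7.49×10^8 × 0.432 = 3.23×10^8 J/m².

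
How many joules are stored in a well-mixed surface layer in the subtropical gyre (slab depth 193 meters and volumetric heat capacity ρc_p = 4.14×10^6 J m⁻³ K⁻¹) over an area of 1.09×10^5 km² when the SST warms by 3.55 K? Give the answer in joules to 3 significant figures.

3.09×10^20 J

Areal heat capacity C = ρc_p × D = 4.14×10^6 × 193 = 7.99×10^8 J/(m²·K).
Heat per unit area: q = C ΔT = 7.99×10^8 × 3.55 = 2.84×10^9 J/m².
Total heat: Q = q × A = 2.84×10^9 × (1.09×10^5 × 10⁶ m²) = 3.09×10^20 J.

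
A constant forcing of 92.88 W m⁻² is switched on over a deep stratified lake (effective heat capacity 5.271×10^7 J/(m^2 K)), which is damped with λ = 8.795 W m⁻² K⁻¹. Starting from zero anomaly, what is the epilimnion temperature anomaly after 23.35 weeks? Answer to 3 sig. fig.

9.56 K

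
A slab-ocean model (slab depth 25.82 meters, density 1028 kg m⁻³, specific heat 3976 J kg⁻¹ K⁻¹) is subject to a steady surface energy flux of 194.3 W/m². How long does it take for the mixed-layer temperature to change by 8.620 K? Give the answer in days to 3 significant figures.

54.2 days

Areal heat capacity C = ρ c_p D = 1028 × 3976 × 25.82 = 1.06×10^8 J/(m^2 K).
Time required: Δt = C ΔT / F = 1.06×10^8 × 8.620 / 194.3 = 4.68×10^6 s.
In days: 4.68×10^6 s / (86400 s/day) = 54.2 days.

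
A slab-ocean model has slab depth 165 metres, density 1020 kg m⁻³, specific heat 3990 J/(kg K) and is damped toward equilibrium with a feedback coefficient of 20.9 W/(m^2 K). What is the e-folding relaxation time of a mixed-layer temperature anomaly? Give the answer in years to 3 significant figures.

Areal heat capacity C = ρ c_p D = 1020 × 3990 × 165 = 6.72×10^8 J m⁻² K⁻¹.
Relaxation time τ = C / λ = 6.72×10^8 / 20.9 = 3.21×10^7 s.
In years: 3.21×10^7 s / (3.156×10^7 s/year) = 1.02 years.

1.02 years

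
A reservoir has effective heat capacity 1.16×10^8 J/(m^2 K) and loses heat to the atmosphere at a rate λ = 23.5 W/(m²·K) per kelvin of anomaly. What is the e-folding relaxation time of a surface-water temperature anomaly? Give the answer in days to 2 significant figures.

57 days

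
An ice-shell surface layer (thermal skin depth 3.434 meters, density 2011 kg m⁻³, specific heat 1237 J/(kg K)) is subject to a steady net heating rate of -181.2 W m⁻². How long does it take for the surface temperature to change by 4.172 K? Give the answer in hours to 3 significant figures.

Areal heat capacity C = ρ c_p D = 2011 × 1237 × 3.434 = 8.54×10^6 J m⁻² K⁻¹.
Time required: Δt = C ΔT / F = 8.54×10^6 × -4.172 / -181.2 = 1.97×10^5 s.
In hours: 1.97×10^5 s / (3600 s/hour) = 54.6 hours.

54.6 hours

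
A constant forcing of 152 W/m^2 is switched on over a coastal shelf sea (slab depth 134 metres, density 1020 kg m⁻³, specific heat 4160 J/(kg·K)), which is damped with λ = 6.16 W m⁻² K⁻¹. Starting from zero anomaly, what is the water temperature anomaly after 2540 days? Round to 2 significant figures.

22 K

Areal heat capacity C = ρ c_p D = 1020 × 4160 × 134 = 5.69×10^8 J/(m²·K).
τ = C / λ = 5.69×10^8 / 6.16 = 9.23×10^7 s.
Equilibrium anomaly ΔT_eq = F / λ = 152 / 6.16 = 24.7 K.
t = 2540 days = 2.19×10^8 s, so t/τ = 2.38.
ΔT(t) = ΔT_eq (1 − e^(−t/τ)) = 24.7 × (1 − e^−2.38) = 22.4 K.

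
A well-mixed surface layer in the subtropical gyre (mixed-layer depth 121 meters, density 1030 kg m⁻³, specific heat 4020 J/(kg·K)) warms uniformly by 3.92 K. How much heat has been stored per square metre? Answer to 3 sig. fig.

1.96×10^9

Areal heat capacity C = ρ c_p D = 1030 × 4020 × 121 = 5.01×10^8 J/(m^2 K).
ΔQ = C ΔT = 5.01×10^8 × 3.92 = 1.96×10^9 J/m².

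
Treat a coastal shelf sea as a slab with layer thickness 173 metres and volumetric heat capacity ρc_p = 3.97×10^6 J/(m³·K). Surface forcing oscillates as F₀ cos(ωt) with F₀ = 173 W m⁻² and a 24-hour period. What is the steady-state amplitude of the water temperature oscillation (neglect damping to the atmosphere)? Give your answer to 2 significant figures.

0.0035 K

Areal heat capacity C = ρc_p × D = 3.97×10^6 × 173 = 6.87×10^8 J m⁻² K⁻¹.
Angular frequency ω = 2π / T = 2π / 86400 s = 7.27×10^-5 s⁻¹.
Cω = 6.87×10^8 × 7.27×10^-5 = 49900 W/(m²·K).
Amplitude A = F₀ / (Cω) = 173 / 49900 = 0.00346 K.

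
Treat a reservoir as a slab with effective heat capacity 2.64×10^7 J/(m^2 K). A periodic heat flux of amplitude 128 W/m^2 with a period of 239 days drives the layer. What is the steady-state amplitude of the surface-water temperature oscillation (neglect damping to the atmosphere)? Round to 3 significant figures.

Areal heat capacity C = 2.64×10^7 J/(m^2 K) (given).
Angular frequency ω = 2π / T = 2π / 2.06×10^7 s = 3.04×10^-7 s⁻¹.
Cω = 2.64×10^7 × 3.04×10^-7 = 8.03 W/(m²·K).
Amplitude A = F₀ / (Cω) = 128 / 8.03 = 15.9 K.

15.9 K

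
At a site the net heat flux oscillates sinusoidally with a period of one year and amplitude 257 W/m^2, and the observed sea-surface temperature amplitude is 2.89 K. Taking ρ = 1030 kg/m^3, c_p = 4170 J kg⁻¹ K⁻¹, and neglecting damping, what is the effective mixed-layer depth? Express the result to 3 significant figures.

ω = 2π / 3.15×10^7 s = 1.99×10^-7 s⁻¹.
Required C = F₀ / (A ω) = 257 / (2.89 × 1.99×10^-7) = 4.46×10^8 J/(m²·K).
D = C / (ρ c_p) = 4.46×10^8 / (1030 × 4170) = 104 m.

104 m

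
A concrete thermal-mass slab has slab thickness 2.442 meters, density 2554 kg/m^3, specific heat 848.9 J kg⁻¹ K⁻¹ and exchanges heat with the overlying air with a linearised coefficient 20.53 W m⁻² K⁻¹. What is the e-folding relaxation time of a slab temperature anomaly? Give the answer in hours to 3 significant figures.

71.6 hours

Areal heat capacity C = ρ c_p D = 2554 × 848.9 × 2.442 = 5.29×10^6 J/(m²·K).
Relaxation time τ = C / λ = 5.29×10^6 / 20.53 = 2.58×10^5 s.
In hours: 2.58×10^5 s / (3600 s/hour) = 71.6 hours.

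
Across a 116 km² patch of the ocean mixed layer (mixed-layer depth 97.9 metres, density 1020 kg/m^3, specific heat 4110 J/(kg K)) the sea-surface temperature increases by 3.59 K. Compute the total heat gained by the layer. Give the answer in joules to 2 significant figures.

Areal heat capacity C = ρ c_p D = 1020 × 4110 × 97.9 = 4.10×10^8 J/(m²·K).
Heat per unit area: q = C ΔT = 4.10×10^8 × 3.59 = 1.47×10^9 J/m².
Total heat: Q = q × A = 1.47×10^9 × (116 × 10⁶ m²) = 1.71×10^17 J.

1.7×10^17 J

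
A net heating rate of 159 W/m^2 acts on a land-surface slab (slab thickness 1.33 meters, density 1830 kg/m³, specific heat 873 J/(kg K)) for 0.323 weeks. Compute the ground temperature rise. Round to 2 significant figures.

Areal heat capacity C = ρ c_p D = 1830 × 873 × 1.33 = 2.12×10^6 J/(m²·K).
Net heat input Q = F Δt = 159 × (0.323 weeks × 6.048×10^5 s/week) = 3.11×10^7 J/m².
ΔT = Q / C = 3.11×10^7 / 2.12×10^6 = 14.6 K.

15 K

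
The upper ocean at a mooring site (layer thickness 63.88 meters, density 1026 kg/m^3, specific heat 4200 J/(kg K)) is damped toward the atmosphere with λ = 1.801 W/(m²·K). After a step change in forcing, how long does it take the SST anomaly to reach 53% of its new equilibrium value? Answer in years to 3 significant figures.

Areal heat capacity C = ρ c_p D = 1026 × 4200 × 63.88 = 2.75×10^8 J/(m²·K).
τ = C / λ = 2.75×10^8 / 1.801 = 1.53×10^8 s.
Fraction reached: 1 − e^(−t/τ) = 0.53 ⇒ t = −τ ln(1 − 0.53) = τ × 0.755.
t = 1.15×10^8 s = 3.66 years.

3.66 years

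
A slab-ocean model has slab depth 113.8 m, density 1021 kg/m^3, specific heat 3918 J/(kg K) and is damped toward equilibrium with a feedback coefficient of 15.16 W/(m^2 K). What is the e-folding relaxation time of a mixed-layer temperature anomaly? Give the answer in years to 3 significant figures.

Areal heat capacity C = ρ c_p D = 1021 × 3918 × 113.8 = 4.55×10^8 J/(m²·K).
Relaxation time τ = C / λ = 4.55×10^8 / 15.16 = 3.00×10^7 s.
In years: 3.00×10^7 s / (3.156×10^7 s/year) = 0.952 years.

0.952 years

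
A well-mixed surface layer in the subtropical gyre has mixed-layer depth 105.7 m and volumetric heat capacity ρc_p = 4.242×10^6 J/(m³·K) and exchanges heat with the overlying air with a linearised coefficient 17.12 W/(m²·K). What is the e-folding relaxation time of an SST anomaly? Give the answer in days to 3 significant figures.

303 days

Areal heat capacity C = ρc_p × D = 4.242×10^6 × 105.7 = 4.48×10^8 J/(m^2 K).
Relaxation time τ = C / λ = 4.48×10^8 / 17.12 = 2.62×10^7 s.
In days: 2.62×10^7 s / (86400 s/day) = 303 days.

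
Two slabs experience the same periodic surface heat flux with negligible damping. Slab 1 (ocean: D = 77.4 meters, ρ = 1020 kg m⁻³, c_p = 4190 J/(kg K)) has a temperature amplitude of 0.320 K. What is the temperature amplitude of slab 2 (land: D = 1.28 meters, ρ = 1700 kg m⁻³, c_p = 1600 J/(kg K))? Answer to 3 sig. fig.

C_ocean = 3.31×10^8 J/(m²·K); C_land = 3.48×10^6 J/(m²·K).
A ∝ 1/C ⇒ A_land = A_ocean × C_ocean/C_land = 0.320 × 95.0 = 30.4 K.

30.4 K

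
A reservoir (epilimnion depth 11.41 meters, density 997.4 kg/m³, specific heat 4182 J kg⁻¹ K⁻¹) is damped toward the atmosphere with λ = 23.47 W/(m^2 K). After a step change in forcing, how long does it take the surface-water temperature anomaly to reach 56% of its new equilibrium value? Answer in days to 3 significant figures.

19.3 days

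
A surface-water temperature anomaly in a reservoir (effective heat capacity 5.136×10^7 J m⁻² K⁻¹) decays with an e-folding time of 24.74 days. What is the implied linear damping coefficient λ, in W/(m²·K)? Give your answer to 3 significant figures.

24.0

Areal heat capacity C = 5.136×10^7 J m⁻² K⁻¹ (given).
τ = 24.74 days = 2.14×10^6 s.
λ = C / τ = 5.14×10^7 / 2.14×10^6 = 24.0 W/(m²·K).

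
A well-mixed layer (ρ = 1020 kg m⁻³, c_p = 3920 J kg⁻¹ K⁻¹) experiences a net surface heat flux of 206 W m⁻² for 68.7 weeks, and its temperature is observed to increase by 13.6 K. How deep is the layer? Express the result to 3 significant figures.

Heat input Q = F Δt = 206 × 4.15×10^7 s = 8.56×10^9 J/m².
Required areal heat capacity C = Q / ΔT = 6.29×10^8 J/(m²·K).
Depth D = C / (ρ c_p) = 6.29×10^8 / (1020 × 3920) = 157 m.

157 m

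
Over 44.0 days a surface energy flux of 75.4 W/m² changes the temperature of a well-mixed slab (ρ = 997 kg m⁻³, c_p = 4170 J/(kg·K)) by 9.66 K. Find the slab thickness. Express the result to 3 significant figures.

7.14 m

Heat input Q = F Δt = 75.4 × 3.80×10^6 s = 2.87×10^8 J/m².
Required areal heat capacity C = Q / ΔT = 2.97×10^7 J/(m²·K).
Depth D = C / (ρ c_p) = 2.97×10^7 / (997 × 4170) = 7.14 m.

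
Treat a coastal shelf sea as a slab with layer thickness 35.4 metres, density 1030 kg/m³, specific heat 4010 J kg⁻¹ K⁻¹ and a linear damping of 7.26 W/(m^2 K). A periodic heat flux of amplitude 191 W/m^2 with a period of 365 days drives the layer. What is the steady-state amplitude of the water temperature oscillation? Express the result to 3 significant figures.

6.36 K

Areal heat capacity C = ρ c_p D = 1030 × 4010 × 35.4 = 1.46×10^8 J/(m²·K).
Angular frequency ω = 2π / T = 2π / 3.15×10^7 s = 1.99×10^-7 s⁻¹.
√((Cω)² + λ²) = √((29.1)² + 7.26²) = 30.0 W/(m²·K).
Amplitude A = F₀ / √((Cω)²+λ²) = 191 / 30.0 = 6.36 K.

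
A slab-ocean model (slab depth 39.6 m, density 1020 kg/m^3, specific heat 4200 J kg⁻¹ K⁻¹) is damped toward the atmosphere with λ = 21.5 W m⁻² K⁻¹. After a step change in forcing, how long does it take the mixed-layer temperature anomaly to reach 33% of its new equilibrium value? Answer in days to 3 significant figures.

Areal heat capacity C = ρ c_p D = 1020 × 4200 × 39.6 = 1.70×10^8 J m⁻² K⁻¹.
τ = C / λ = 1.70×10^8 / 21.5 = 7.89×10^6 s.
Fraction reached: 1 − e^(−t/τ) = 0.33 ⇒ t = −τ ln(1 − 0.33) = τ × 0.400.
t = 3.16×10^6 s = 36.6 days.

36.6 days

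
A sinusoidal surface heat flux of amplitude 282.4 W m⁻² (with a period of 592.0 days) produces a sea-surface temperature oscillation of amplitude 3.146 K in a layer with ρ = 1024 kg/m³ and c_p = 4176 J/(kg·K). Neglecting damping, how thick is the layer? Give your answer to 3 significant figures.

ω = 2π / 5.11×10^7 s = 1.23×10^-7 s⁻¹.
Required C = F₀ / (A ω) = 282.4 / (3.146 × 1.23×10^-7) = 7.31×10^8 J/(m²·K).
D = C / (ρ c_p) = 7.31×10^8 / (1024 × 4176) = 171 m.

171 m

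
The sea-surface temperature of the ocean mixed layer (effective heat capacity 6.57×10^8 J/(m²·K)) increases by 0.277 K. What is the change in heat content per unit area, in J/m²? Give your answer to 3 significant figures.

Areal heat capacity C = 6.57×10^8 J/(m²·K) (given).
ΔQ = C ΔT = 6.57×10^8 × 0.277 = 1.82×10^8 J/m².

1.82×10^8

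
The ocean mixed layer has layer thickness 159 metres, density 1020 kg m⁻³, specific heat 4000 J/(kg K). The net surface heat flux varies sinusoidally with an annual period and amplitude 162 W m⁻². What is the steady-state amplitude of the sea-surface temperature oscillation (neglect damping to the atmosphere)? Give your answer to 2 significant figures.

Areal heat capacity C = ρ c_p D = 1020 × 4000 × 159 = 6.49×10^8 J/(m²·K).
Angular frequency ω = 2π / T = 2π / 3.15×10^7 s = 1.99×10^-7 s⁻¹.
Cω = 6.49×10^8 × 1.99×10^-7 = 129 W/(m²·K).
Amplitude A = F₀ / (Cω) = 162 / 129 = 1.25 K.

1.3 K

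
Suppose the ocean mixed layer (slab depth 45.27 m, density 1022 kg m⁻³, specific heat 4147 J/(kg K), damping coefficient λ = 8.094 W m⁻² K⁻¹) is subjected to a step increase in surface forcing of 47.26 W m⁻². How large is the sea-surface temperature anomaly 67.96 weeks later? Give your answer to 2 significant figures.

4.8 K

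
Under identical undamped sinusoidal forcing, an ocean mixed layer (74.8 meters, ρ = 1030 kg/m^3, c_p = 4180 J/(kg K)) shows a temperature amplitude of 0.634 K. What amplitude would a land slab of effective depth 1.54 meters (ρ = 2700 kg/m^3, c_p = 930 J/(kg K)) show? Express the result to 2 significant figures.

C_ocean = 3.22×10^8 J/(m²·K); C_land = 3.87×10^6 J/(m²·K).
A ∝ 1/C ⇒ A_land = A_ocean × C_ocean/C_land = 0.634 × 83.3 = 52.8 K.

53 K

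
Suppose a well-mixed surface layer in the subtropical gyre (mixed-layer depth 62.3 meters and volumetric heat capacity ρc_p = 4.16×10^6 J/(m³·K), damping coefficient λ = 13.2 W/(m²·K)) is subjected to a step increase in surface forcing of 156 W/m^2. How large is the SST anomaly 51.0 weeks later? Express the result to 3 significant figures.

9.36 K

Areal heat capacity C = ρc_p × D = 4.16×10^6 × 62.3 = 2.59×10^8 J/(m^2 K).
τ = C / λ = 2.59×10^8 / 13.2 = 1.96×10^7 s.
Equilibrium anomaly ΔT_eq = F / λ = 156 / 13.2 = 11.8 K.
t = 51.0 weeks = 3.08×10^7 s, so t/τ = 1.57.
ΔT(t) = ΔT_eq (1 − e^(−t/τ)) = 11.8 × (1 − e^−1.57) = 9.36 K.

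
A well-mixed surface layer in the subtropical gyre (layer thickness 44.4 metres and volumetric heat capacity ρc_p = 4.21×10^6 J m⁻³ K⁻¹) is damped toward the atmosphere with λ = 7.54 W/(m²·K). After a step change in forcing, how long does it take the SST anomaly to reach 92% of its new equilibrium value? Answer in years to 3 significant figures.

1.98 years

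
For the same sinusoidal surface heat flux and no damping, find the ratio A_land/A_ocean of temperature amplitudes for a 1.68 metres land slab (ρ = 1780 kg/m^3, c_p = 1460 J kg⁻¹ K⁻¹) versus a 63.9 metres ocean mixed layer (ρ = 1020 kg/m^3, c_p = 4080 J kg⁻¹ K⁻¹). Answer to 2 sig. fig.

61

C_ocean = 1020 × 4080 × 63.9 = 2.66×10^8 J/(m²·K).
C_land = 1780 × 1460 × 1.68 = 4.37×10^6 J/(m²·K).
Undamped amplitude ∝ 1/C, so A_land/A_ocean = C_ocean/C_land = 60.9.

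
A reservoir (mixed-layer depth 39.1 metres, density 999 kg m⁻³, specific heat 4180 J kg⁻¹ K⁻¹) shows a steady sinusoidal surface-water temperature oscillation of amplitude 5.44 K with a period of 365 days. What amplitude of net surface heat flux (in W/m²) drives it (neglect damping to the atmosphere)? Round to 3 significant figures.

177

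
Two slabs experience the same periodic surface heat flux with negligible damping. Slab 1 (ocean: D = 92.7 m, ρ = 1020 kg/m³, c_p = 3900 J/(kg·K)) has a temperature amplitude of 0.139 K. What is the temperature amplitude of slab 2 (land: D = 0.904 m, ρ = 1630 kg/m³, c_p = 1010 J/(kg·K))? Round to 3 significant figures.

34.4 K

C_ocean = 3.69×10^8 J/(m²·K); C_land = 1.49×10^6 J/(m²·K).
A ∝ 1/C ⇒ A_land = A_ocean × C_ocean/C_land = 0.139 × 248 = 34.4 K.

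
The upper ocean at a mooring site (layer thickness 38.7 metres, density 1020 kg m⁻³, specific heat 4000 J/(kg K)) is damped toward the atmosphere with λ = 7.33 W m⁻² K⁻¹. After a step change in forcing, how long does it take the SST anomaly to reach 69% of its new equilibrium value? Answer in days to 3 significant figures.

292 days

Areal heat capacity C = ρ c_p D = 1020 × 4000 × 38.7 = 1.58×10^8 J/(m²·K).
τ = C / λ = 1.58×10^8 / 7.33 = 2.15×10^7 s.
Fraction reached: 1 − e^(−t/τ) = 0.69 ⇒ t = −τ ln(1 − 0.69) = τ × 1.17.
t = 2.52×10^7 s = 292 days.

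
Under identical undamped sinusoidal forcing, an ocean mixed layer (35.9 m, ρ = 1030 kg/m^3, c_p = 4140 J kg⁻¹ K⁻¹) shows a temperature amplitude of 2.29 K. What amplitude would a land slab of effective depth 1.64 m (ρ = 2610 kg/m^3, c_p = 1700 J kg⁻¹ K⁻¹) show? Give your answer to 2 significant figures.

C_ocean = 1.53×10^8 J/(m²·K); C_land = 7.28×10^6 J/(m²·K).
A ∝ 1/C ⇒ A_land = A_ocean × C_ocean/C_land = 2.29 × 21.0 = 48.2 K.

48 K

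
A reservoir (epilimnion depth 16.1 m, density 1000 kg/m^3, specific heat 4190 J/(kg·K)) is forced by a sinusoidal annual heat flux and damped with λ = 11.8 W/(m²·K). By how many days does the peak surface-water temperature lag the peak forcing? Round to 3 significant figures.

49.4 days

Areal heat capacity C = ρ c_p D = 1000 × 4190 × 16.1 = 6.75×10^7 J/(m^2 K).
ω = 2π / 3.15×10^7 s = 1.99×10^-7 s⁻¹.
Phase lag φ = arctan(Cω/λ) = arctan(13.4/11.8) = 0.850 rad.
Time lag = φ / ω = 0.850 / 1.99×10^-7 = 4.27×10^6 s = 49.4 days.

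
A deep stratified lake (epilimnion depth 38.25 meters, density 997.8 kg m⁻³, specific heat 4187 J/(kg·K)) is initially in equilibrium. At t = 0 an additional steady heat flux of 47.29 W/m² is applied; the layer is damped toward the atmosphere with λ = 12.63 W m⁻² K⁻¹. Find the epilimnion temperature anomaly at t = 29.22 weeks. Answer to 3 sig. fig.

2.82 K

Areal heat capacity C = ρ c_p D = 997.8 × 4187 × 38.25 = 1.60×10^8 J/(m²·K).
τ = C / λ = 1.60×10^8 / 12.63 = 1.27×10^7 s.
Equilibrium anomaly ΔT_eq = F / λ = 47.29 / 12.63 = 3.74 K.
t = 29.22 weeks = 1.77×10^7 s, so t/τ = 1.40.
ΔT(t) = ΔT_eq (1 − e^(−t/τ)) = 3.74 × (1 − e^−1.40) = 2.82 K.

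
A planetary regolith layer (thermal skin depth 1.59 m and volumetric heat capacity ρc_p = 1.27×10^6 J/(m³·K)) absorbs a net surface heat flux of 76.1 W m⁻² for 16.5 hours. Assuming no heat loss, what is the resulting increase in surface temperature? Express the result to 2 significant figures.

2.2 K

Areal heat capacity C = ρc_p × D = 1.27×10^6 × 1.59 = 2.02×10^6 J m⁻² K⁻¹.
Net heat input Q = F Δt = 76.1 × (16.5 hours × 3600 s/hour) = 4.52×10^6 J/m².
ΔT = Q / C = 4.52×10^6 / 2.02×10^6 = 2.24 K.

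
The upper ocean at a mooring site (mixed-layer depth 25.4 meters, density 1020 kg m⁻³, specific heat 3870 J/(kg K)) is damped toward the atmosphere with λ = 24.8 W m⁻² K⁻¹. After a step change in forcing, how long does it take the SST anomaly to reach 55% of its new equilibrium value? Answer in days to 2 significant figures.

37 days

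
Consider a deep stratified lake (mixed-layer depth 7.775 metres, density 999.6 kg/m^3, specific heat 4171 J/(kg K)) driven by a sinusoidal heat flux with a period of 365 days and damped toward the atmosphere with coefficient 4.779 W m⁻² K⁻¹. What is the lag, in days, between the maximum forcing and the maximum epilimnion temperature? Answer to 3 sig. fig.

Areal heat capacity C = ρ c_p D = 999.6 × 4171 × 7.775 = 3.24×10^7 J/(m²·K).
ω = 2π / 3.15×10^7 s = 1.99×10^-7 s⁻¹.
Phase lag φ = arctan(Cω/λ) = arctan(6.46/4.779) = 0.934 rad.
Time lag = φ / ω = 0.934 / 1.99×10^-7 = 4.69×10^6 s = 54.2 days.

54.2 days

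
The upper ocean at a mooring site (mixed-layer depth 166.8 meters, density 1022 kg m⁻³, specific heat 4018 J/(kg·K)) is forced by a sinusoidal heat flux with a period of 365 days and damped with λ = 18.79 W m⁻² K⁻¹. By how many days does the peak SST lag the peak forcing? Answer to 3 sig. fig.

Areal heat capacity C = ρ c_p D = 1022 × 4018 × 166.8 = 6.85×10^8 J/(m^2 K).
ω = 2π / 3.15×10^7 s = 1.99×10^-7 s⁻¹.
Phase lag φ = arctan(Cω/λ) = arctan(136/18.79) = 1.43 rad.
Time lag = φ / ω = 1.43 / 1.99×10^-7 = 7.20×10^6 s = 83.3 days.

83.3 days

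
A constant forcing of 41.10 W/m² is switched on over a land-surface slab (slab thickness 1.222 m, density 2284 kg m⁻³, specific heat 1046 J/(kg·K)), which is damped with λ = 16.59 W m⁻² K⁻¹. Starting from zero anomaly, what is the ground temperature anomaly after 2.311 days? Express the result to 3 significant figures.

1.68 K

Areal heat capacity C = ρ c_p D = 2284 × 1046 × 1.222 = 2.92×10^6 J/(m²·K).
τ = C / λ = 2.92×10^6 / 16.59 = 1.76×10^5 s.
Equilibrium anomaly ΔT_eq = F / λ = 41.10 / 16.59 = 2.48 K.
t = 2.311 days = 2.00×10^5 s, so t/τ = 1.13.
ΔT(t) = ΔT_eq (1 − e^(−t/τ)) = 2.48 × (1 − e^−1.13) = 1.68 K.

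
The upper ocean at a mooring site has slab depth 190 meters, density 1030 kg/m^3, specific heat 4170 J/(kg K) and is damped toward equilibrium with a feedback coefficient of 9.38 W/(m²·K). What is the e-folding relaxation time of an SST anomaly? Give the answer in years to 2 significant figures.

2.8 years

Areal heat capacity C = ρ c_p D = 1030 × 4170 × 190 = 8.16×10^8 J/(m^2 K).
Relaxation time τ = C / λ = 8.16×10^8 / 9.38 = 8.70×10^7 s.
In years: 8.70×10^7 s / (3.156×10^7 s/year) = 2.76 years.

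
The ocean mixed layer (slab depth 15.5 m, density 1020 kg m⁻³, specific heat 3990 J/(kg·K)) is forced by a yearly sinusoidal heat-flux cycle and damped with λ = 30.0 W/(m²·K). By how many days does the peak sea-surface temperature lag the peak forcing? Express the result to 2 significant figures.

23 days

Areal heat capacity C = ρ c_p D = 1020 × 3990 × 15.5 = 6.31×10^7 J/(m²·K).
ω = 2π / 3.15×10^7 s = 1.99×10^-7 s⁻¹.
Phase lag φ = arctan(Cω/λ) = arctan(12.6/30.0) = 0.397 rad.
Time lag = φ / ω = 0.397 / 1.99×10^-7 = 1.99×10^6 s = 23.0 days.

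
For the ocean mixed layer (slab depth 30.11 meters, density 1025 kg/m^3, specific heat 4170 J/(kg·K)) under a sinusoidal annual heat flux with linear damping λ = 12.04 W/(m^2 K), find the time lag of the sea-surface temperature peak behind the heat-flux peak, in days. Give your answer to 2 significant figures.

Areal heat capacity C = ρ c_p D = 1025 × 4170 × 30.11 = 1.29×10^8 J/(m^2 K).
ω = 2π / 3.15×10^7 s = 1.99×10^-7 s⁻¹.
Phase lag φ = arctan(Cω/λ) = arctan(25.6/12.04) = 1.13 rad.
Time lag = φ / ω = 1.13 / 1.99×10^-7 = 5.68×10^6 s = 65.7 days.

66 days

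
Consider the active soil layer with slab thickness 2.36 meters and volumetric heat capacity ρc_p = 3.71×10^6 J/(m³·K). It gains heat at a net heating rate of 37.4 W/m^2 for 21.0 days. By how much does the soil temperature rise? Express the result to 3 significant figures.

Areal heat capacity C = ρc_p × D = 3.71×10^6 × 2.36 = 8.76×10^6 J/(m²·K).
Net heat input Q = F Δt = 37.4 × (21.0 days × 86400 s/day) = 6.79×10^7 J/m².
ΔT = Q / C = 6.79×10^7 / 8.76×10^6 = 7.75 K.

7.75 K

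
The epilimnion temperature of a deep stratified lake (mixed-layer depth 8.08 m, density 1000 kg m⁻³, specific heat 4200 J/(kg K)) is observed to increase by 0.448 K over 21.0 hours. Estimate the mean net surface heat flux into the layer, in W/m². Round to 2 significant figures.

200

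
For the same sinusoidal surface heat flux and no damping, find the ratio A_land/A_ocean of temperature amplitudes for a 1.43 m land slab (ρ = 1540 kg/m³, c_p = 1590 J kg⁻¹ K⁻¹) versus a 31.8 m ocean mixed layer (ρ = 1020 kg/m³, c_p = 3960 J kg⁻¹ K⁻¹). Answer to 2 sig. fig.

C_ocean = 1020 × 3960 × 31.8 = 1.28×10^8 J/(m²·K).
C_land = 1540 × 1590 × 1.43 = 3.50×10^6 J/(m²·K).
Undamped amplitude ∝ 1/C, so A_land/A_ocean = C_ocean/C_land = 36.7.

37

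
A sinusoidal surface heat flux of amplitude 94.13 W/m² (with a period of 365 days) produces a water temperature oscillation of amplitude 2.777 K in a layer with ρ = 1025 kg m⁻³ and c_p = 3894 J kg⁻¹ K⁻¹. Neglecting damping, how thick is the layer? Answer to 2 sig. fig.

ω = 2π / 3.15×10^7 s = 1.99×10^-7 s⁻¹.
Required C = F₀ / (A ω) = 94.13 / (2.777 × 1.99×10^-7) = 1.70×10^8 J/(m²·K).
D = C / (ρ c_p) = 1.70×10^8 / (1025 × 3894) = 42.6 m.

43 m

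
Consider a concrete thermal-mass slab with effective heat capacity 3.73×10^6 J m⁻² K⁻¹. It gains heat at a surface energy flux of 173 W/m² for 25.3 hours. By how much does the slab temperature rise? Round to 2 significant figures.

Areal heat capacity C = 3.73×10^6 J m⁻² K⁻¹ (given).
Net heat input Q = F Δt = 173 × (25.3 hours × 3600 s/hour) = 1.58×10^7 J/m².
ΔT = Q / C = 1.58×10^7 / 3.73×10^6 = 4.22 K.

4.2 K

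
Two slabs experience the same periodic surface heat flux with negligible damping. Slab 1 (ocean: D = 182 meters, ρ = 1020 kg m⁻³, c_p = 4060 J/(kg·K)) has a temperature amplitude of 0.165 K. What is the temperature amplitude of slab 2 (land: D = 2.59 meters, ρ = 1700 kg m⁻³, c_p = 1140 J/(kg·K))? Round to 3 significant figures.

C_ocean = 7.54×10^8 J/(m²·K); C_land = 5.02×10^6 J/(m²·K).
A ∝ 1/C ⇒ A_land = A_ocean × C_ocean/C_land = 0.165 × 150 = 24.8 K.

24.8 K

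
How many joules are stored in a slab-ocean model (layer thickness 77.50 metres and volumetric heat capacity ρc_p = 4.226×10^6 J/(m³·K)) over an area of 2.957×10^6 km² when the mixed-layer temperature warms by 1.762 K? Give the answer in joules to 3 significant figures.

1.71×10^21 J

Areal heat capacity C = ρc_p × D = 4.226×10^6 × 77.50 = 3.28×10^8 J m⁻² K⁻¹.
Heat per unit area: q = C ΔT = 3.28×10^8 × 1.762 = 5.77×10^8 J/m².
Total heat: Q = q × A = 5.77×10^8 × (2.957×10^6 × 10⁶ m²) = 1.71×10^21 J.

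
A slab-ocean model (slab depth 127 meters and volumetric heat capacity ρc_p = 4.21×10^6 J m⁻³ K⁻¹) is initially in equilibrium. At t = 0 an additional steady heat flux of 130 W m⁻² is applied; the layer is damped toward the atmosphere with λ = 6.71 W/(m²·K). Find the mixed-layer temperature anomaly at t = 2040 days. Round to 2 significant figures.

Areal heat capacity C = ρc_p × D = 4.21×10^6 × 127 = 5.35×10^8 J/(m²·K).
τ = C / λ = 5.35×10^8 / 6.71 = 7.97×10^7 s.
Equilibrium anomaly ΔT_eq = F / λ = 130 / 6.71 = 19.4 K.
t = 2040 days = 1.76×10^8 s, so t/τ = 2.21.
ΔT(t) = ΔT_eq (1 − e^(−t/τ)) = 19.4 × (1 − e^−2.21) = 17.3 K.

17 K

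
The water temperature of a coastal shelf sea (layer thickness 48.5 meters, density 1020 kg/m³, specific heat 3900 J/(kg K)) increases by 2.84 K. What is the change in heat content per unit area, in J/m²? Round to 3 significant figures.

5.48×10^8

Areal heat capacity C = ρ c_p D = 1020 × 3900 × 48.5 = 1.93×10^8 J m⁻² K⁻¹.
ΔQ = C ΔT = 1.93×10^8 × 2.84 = 5.48×10^8 J/m².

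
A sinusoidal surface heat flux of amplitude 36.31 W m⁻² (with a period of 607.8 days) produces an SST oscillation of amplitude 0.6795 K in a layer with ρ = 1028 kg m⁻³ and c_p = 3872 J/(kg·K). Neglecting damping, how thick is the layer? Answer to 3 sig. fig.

112 m

ω = 2π / 5.25×10^7 s = 1.20×10^-7 s⁻¹.
Required C = F₀ / (A ω) = 36.31 / (0.6795 × 1.20×10^-7) = 4.47×10^8 J/(m²·K).
D = C / (ρ c_p) = 4.47×10^8 / (1028 × 3872) = 112 m.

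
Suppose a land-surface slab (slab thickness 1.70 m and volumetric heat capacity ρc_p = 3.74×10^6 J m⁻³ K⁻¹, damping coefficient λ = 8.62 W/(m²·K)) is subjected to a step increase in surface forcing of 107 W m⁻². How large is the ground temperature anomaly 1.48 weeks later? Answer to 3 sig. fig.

8.72 K

Areal heat capacity C = ρc_p × D = 3.74×10^6 × 1.70 = 6.36×10^6 J/(m²·K).
τ = C / λ = 6.36×10^6 / 8.62 = 7.38×10^5 s.
Equilibrium anomaly ΔT_eq = F / λ = 107 / 8.62 = 12.4 K.
t = 1.48 weeks = 8.95×10^5 s, so t/τ = 1.21.
ΔT(t) = ΔT_eq (1 − e^(−t/τ)) = 12.4 × (1 − e^−1.21) = 8.72 K.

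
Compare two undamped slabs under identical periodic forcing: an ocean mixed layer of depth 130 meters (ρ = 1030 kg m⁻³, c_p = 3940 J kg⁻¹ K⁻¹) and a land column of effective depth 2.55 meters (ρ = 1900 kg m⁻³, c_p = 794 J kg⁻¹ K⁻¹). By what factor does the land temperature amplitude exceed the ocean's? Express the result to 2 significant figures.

140

C_ocean = 1030 × 3940 × 130 = 5.28×10^8 J/(m²·K).
C_land = 1900 × 794 × 2.55 = 3.85×10^6 J/(m²·K).
Undamped amplitude ∝ 1/C, so A_land/A_ocean = C_ocean/C_land = 137.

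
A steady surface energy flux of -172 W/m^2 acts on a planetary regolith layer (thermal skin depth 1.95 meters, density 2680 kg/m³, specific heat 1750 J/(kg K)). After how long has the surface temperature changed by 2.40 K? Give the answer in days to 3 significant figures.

Areal heat capacity C = ρ c_p D = 2680 × 1750 × 1.95 = 9.15×10^6 J/(m²·K).
Time required: Δt = C ΔT / F = 9.15×10^6 × -2.40 / -172 = 1.28×10^5 s.
In days: 1.28×10^5 s / (86400 s/day) = 1.48 days.

1.48 days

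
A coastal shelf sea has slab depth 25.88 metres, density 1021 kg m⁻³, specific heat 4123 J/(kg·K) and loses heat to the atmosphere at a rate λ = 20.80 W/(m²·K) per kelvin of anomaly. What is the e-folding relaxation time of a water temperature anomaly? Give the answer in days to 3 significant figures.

Areal heat capacity C = ρ c_p D = 1021 × 4123 × 25.88 = 1.09×10^8 J/(m^2 K).
Relaxation time τ = C / λ = 1.09×10^8 / 20.80 = 5.24×10^6 s.
In days: 5.24×10^6 s / (86400 s/day) = 60.6 days.

60.6 days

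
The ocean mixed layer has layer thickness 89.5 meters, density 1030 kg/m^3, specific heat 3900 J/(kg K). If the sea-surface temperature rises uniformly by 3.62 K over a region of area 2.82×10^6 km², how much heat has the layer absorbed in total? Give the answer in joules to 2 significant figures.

Areal heat capacity C = ρ c_p D = 1030 × 3900 × 89.5 = 3.60×10^8 J/(m^2 K).
Heat per unit area: q = C ΔT = 3.60×10^8 × 3.62 = 1.30×10^9 J/m².
Total heat: Q = q × A = 1.30×10^9 × (2.82×10^6 × 10⁶ m²) = 3.67×10^21 J.

3.7×10^21 J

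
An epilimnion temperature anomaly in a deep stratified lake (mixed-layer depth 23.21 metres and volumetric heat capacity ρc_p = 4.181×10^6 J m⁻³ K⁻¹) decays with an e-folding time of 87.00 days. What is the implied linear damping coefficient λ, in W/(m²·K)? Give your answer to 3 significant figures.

12.9

Areal heat capacity C = ρc_p × D = 4.181×10^6 × 23.21 = 9.70×10^7 J/(m^2 K).
τ = 87.00 days = 7.52×10^6 s.
λ = C / τ = 9.70×10^7 / 7.52×10^6 = 12.9 W/(m²·K).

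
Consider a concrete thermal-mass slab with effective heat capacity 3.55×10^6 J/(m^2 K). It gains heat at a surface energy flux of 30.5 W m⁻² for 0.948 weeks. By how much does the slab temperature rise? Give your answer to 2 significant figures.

4.9 K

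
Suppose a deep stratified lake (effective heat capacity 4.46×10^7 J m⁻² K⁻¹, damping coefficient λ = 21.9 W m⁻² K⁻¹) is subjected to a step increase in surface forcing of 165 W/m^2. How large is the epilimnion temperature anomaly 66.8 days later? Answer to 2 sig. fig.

Areal heat capacity C = 4.46×10^7 J m⁻² K⁻¹ (given).
τ = C / λ = 4.46×10^7 / 21.9 = 2.04×10^6 s.
Equilibrium anomaly ΔT_eq = F / λ = 165 / 21.9 = 7.53 K.
t = 66.8 days = 5.77×10^6 s, so t/τ = 2.83.
ΔT(t) = ΔT_eq (1 − e^(−t/τ)) = 7.53 × (1 − e^−2.83) = 7.09 K.

7.1 K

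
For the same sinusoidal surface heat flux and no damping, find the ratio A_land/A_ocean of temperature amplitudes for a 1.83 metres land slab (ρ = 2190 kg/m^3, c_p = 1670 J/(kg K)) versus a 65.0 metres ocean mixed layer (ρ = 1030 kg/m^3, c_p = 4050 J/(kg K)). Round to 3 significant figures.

40.5

C_ocean = 1030 × 4050 × 65.0 = 2.71×10^8 J/(m²·K).
C_land = 2190 × 1670 × 1.83 = 6.69×10^6 J/(m²·K).
Undamped amplitude ∝ 1/C, so A_land/A_ocean = C_ocean/C_land = 40.5.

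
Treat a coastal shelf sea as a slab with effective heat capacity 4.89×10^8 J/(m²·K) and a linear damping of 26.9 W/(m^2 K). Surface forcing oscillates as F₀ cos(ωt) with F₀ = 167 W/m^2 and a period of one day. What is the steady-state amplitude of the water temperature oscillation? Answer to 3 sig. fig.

0.00470 K

Areal heat capacity C = 4.89×10^8 J/(m²·K) (given).
Angular frequency ω = 2π / T = 2π / 86400 s = 7.27×10^-5 s⁻¹.
√((Cω)² + λ²) = √((35600)² + 26.9²) = 35600 W/(m²·K).
Amplitude A = F₀ / √((Cω)²+λ²) = 167 / 35600 = 0.00470 K.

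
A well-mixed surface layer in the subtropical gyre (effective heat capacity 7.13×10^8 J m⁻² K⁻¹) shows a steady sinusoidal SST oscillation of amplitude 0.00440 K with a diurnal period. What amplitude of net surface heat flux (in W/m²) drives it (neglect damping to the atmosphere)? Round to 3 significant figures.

Areal heat capacity C = 7.13×10^8 J m⁻² K⁻¹ (given).
ω = 2π / 86400 s = 7.27×10^-5 s⁻¹.
Cω = 7.13×10^8 × 7.27×10^-5 = 51900 W/(m²·K).
F₀ = A × Cω = 0.00440 × 51900 = 228 W/m².

228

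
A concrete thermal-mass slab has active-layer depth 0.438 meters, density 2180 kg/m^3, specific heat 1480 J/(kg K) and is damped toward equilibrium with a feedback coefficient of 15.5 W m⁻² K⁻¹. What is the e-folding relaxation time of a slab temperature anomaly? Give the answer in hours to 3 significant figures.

Areal heat capacity C = ρ c_p D = 2180 × 1480 × 0.438 = 1.41×10^6 J/(m^2 K).
Relaxation time τ = C / λ = 1.41×10^6 / 15.5 = 91200 s.
In hours: 91200 s / (3600 s/hour) = 25.3 hours.

25.3 hours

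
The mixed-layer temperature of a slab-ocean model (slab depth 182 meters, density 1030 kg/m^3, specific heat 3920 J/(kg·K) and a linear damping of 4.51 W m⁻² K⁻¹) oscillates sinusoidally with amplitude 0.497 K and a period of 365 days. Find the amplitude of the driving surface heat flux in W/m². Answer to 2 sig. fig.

Areal heat capacity C = ρ c_p D = 1030 × 3920 × 182 = 7.35×10^8 J m⁻² K⁻¹.
ω = 2π / 3.15×10^7 s = 1.99×10^-7 s⁻¹.
√((Cω)² + λ²) = √((146)² + 4.51²) = 146 W/(m²·K).
F₀ = A × √((Cω)²+λ²) = 0.497 × 146 = 72.8 W/m².

73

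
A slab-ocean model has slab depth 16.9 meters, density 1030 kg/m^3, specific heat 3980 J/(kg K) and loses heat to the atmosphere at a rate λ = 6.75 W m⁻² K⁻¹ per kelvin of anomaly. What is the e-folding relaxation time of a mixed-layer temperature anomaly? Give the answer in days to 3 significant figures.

119 days

Areal heat capacity C = ρ c_p D = 1030 × 3980 × 16.9 = 6.93×10^7 J m⁻² K⁻¹.
Relaxation time τ = C / λ = 6.93×10^7 / 6.75 = 1.03×10^7 s.
In days: 1.03×10^7 s / (86400 s/day) = 119 days.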